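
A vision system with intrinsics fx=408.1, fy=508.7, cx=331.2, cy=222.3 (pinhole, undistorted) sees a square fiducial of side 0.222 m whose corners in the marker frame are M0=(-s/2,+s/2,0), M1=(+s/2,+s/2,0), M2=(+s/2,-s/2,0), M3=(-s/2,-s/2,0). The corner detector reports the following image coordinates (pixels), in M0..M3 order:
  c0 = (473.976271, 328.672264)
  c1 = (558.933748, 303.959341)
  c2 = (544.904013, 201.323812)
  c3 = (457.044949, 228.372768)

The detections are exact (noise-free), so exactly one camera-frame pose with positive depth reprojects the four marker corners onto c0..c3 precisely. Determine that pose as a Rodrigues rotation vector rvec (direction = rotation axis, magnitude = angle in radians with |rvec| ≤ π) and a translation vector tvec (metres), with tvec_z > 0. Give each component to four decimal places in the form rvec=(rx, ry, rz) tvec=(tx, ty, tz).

rvec=(0.1779, 0.0434, -0.2526) tvec=(0.4538, 0.0909, 1.0443)

Intrinsics K: fx=408.1, fy=508.7, cx=331.2, cy=222.3
Marker side s = 0.222 m; corners in marker frame (Z=0):
  M0 = (-0.1110, +0.1110, 0)
  M1 = (+0.1110, +0.1110, 0)
  M2 = (+0.1110, -0.1110, 0)
  M3 = (-0.1110, -0.1110, 0)
Detected image corners:
  c0 = (473.976271, 328.672264) px
  c1 = (558.933748, 303.959341) px
  c2 = (544.904013, 201.323812) px
  c3 = (457.044949, 228.372768) px
Planar DLT: solve 8×8 A·h = b for H (H[2,2]=1):
  H  [+357.42721 +152.40195 +508.55563]
  H  [-133.02570 +500.15992 +266.58615]
  H  [-0.06228 +0.16242 +1.00000]
B = K⁻¹H; ‖b₁‖=0.957569, ‖b₂‖=0.957569; λ = 2/(‖b₁‖+‖b₂‖) = 1.044311, sign → tz>0 ⇒ λ=+1.044311
r₁ = λ·B[:,0] = (+0.96742,-0.24467,-0.06504); r₂ = λ·B[:,1] = (+0.25234,+0.95266,+0.16962)
r₃ = r₁×r₂ = (+0.02046,-0.18050,+0.98336); SVD([r₁ r₂ r₃]) → R = UVᵀ:
  R  [+0.96742 +0.25234 +0.02046]
  R  [-0.24467 +0.95266 -0.18050]
  R  [-0.06504 +0.16962 +0.98336]
t = (+0.45385, +0.09092, +1.04431) m
tr R = 2.903443; θ = arccos((tr R − 1)/2) = 0.312000 rad = 17.876°
axis k = ((R−Rᵀ)₃₂, (R−Rᵀ)₁₃, (R−Rᵀ)₂₁) / (2 sinθ) = (+0.570292, +0.139260, -0.809552)
rvec = θ·k = (+0.177931, +0.043449, -0.252580)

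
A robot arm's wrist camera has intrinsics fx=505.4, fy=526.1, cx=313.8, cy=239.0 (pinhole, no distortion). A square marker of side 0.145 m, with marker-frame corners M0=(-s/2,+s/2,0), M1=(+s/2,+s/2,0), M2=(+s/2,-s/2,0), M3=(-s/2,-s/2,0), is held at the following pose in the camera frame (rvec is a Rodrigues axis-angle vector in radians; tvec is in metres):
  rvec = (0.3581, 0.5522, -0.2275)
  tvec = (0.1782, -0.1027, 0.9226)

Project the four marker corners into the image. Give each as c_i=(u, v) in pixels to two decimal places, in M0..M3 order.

c0=(385.96, 223.91) c1=(459.61, 212.90) c2=(440.37, 130.99) c3=(365.28, 149.37)

Intrinsics K: fx=505.4, fy=526.1, cx=313.8, cy=239.0
Marker side s = 0.145 m; corners in marker frame (Z=0):
  M0 = (-0.0725, +0.0725, 0)
  M1 = (+0.0725, +0.0725, 0)
  M2 = (+0.0725, -0.0725, 0)
  M3 = (-0.0725, -0.0725, 0)
rvec = (0.3581, 0.5522, -0.2275), |rvec| = θ = 0.69636 rad = 39.898°
Rodrigues: sinθ=0.64143, 1−cosθ=0.23282; R = I + sinθ·[k]× + (1−cosθ)·[k]×²:
    [+0.82875 +0.30449 +0.46953]
    [-0.11461 +0.91358 -0.39017]
    [-0.54776 +0.26954 +0.79203]
t = (0.1782, -0.1027, 0.9226) m
M0: Pc = R·M0+t = (+0.14019, -0.02816, +0.98185); u = 505.4·(+0.14019)/0.98185 + 313.8 = 385.9622, v = 526.1·(-0.02816)/0.98185 + 239.0 = 223.9135
M1: Pc = R·M1+t = (+0.26036, -0.04477, +0.90243); u = 505.4·(+0.26036)/0.90243 + 313.8 = 459.6132, v = 526.1·(-0.04477)/0.90243 + 239.0 = 212.8971
M2: Pc = R·M2+t = (+0.21621, -0.17724, +0.86335); u = 505.4·(+0.21621)/0.86335 + 313.8 = 440.3678, v = 526.1·(-0.17724)/0.86335 + 239.0 = 130.9921
M3: Pc = R·M3+t = (+0.09604, -0.16063, +0.94277); u = 505.4·(+0.09604)/0.94277 + 313.8 = 365.2849, v = 526.1·(-0.16063)/0.94277 + 239.0 = 149.3654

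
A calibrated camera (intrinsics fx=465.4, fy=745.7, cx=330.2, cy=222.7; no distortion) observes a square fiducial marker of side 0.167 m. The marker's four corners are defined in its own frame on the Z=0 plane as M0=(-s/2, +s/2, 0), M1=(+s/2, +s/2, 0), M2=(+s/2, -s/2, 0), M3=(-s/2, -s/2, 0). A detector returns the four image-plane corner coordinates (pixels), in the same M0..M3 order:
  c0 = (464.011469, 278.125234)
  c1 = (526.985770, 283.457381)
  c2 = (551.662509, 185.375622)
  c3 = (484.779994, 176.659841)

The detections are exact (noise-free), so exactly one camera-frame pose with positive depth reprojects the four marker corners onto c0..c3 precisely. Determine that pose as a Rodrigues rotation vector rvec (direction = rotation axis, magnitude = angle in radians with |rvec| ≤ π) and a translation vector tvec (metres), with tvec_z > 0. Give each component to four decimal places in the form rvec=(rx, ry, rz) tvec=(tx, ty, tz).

Intrinsics K: fx=465.4, fy=745.7, cx=330.2, cy=222.7
Marker side s = 0.167 m; corners in marker frame (Z=0):
  M0 = (-0.0835, +0.0835, 0)
  M1 = (+0.0835, +0.0835, 0)
  M2 = (+0.0835, -0.0835, 0)
  M3 = (-0.0835, -0.0835, 0)
Detected image corners:
  c0 = (464.011469, 278.125234) px
  c1 = (526.985770, 283.457381) px
  c2 = (551.662509, 185.375622) px
  c3 = (484.779994, 176.659841) px
Planar DLT: solve 8×8 A·h = b for H (H[2,2]=1):
  H  [+476.28390 +77.21976 +506.93054]
  H  [+81.74819 +694.54020 +232.70960]
  H  [+0.17343 +0.42113 +1.00000]
B = K⁻¹H; ‖b₁‖=0.918714, ‖b₂‖=0.918714; λ = 2/(‖b₁‖+‖b₂‖) = 1.088478, sign → tz>0 ⇒ λ=+1.088478
r₁ = λ·B[:,0] = (+0.98000,+0.06295,+0.18877); r₂ = λ·B[:,1] = (-0.14462,+0.87691,+0.45839)
r₃ = r₁×r₂ = (-0.13668,-0.47652,+0.86847); SVD([r₁ r₂ r₃]) → R = UVᵀ:
  R  [+0.98000 -0.14462 -0.13668]
  R  [+0.06295 +0.87691 -0.47652]
  R  [+0.18877 +0.45839 +0.86847]
t = (+0.41334, +0.01461, +1.08848) m
tr R = 2.725381; θ = arccos((tr R − 1)/2) = 0.530231 rad = 30.380°
axis k = ((R−Rᵀ)₃₂, (R−Rᵀ)₁₃, (R−Rᵀ)₂₁) / (2 sinθ) = (+0.924314, -0.321759, +0.205221)
rvec = θ·k = (+0.490099, -0.170606, +0.108815)

rvec=(0.4901, -0.1706, 0.1088) tvec=(0.4133, 0.0146, 1.0885)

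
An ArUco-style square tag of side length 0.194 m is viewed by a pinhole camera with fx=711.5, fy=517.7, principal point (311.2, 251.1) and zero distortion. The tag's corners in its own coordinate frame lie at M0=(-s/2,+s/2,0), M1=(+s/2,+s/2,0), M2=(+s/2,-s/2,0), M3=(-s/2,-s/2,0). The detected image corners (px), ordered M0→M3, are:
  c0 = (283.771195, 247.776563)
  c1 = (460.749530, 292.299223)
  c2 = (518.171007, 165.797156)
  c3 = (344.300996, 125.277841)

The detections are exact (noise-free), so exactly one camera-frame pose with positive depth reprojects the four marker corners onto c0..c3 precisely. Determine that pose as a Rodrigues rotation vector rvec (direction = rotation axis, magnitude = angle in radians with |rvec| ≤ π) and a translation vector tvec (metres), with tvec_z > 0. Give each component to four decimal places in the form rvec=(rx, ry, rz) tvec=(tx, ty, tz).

rvec=(-0.1136, 0.0732, 0.3363) tvec=(0.0947, -0.0643, 0.7499)

Intrinsics K: fx=711.5, fy=517.7, cx=311.2, cy=251.1
Marker side s = 0.194 m; corners in marker frame (Z=0):
  M0 = (-0.0970, +0.0970, 0)
  M1 = (+0.0970, +0.0970, 0)
  M2 = (+0.0970, -0.0970, 0)
  M3 = (-0.0970, -0.0970, 0)
Detected image corners:
  c0 = (283.771195, 247.776563) px
  c1 = (460.749530, 292.299223) px
  c2 = (518.171007, 165.797156) px
  c3 = (344.300996, 125.277841) px
Planar DLT: solve 8×8 A·h = b for H (H[2,2]=1):
  H  [+855.65611 -357.08712 +401.09859]
  H  [+193.96903 +614.22424 +206.74227]
  H  [-0.12070 -0.13191 +1.00000]
B = K⁻¹H; ‖b₁‖=1.333519, ‖b₂‖=1.333519; λ = 2/(‖b₁‖+‖b₂‖) = 0.749896, sign → tz>0 ⇒ λ=+0.749896
r₁ = λ·B[:,0] = (+0.94142,+0.32487,-0.09051); r₂ = λ·B[:,1] = (-0.33309,+0.93769,-0.09892)
r₃ = r₁×r₂ = (+0.05273,+0.12327,+0.99097); SVD([r₁ r₂ r₃]) → R = UVᵀ:
  R  [+0.94142 -0.33309 +0.05273]
  R  [+0.32487 +0.93769 +0.12327]
  R  [-0.09051 -0.09892 +0.99097]
t = (+0.09475, -0.06425, +0.74990) m
tr R = 2.870081; θ = arccos((tr R − 1)/2) = 0.362423 rad = 20.765°
axis k = ((R−Rᵀ)₃₂, (R−Rᵀ)₁₃, (R−Rᵀ)₂₁) / (2 sinθ) = (-0.313353, +0.202014, +0.927901)
rvec = θ·k = (-0.113566, +0.073215, +0.336293)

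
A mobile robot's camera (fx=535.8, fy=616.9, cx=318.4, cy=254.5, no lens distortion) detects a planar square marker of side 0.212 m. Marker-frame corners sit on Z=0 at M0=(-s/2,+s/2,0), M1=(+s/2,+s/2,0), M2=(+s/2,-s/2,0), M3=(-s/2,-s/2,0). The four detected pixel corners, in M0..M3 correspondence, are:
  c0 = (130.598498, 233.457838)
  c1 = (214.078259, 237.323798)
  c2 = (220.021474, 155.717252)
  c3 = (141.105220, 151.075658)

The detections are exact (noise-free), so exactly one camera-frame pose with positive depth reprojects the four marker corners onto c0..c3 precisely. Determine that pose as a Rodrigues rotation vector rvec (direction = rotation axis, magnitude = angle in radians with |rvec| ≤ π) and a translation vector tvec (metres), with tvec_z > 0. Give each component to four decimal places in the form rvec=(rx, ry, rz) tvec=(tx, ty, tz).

Intrinsics K: fx=535.8, fy=616.9, cx=318.4, cy=254.5
Marker side s = 0.212 m; corners in marker frame (Z=0):
  M0 = (-0.1060, +0.1060, 0)
  M1 = (+0.1060, +0.1060, 0)
  M2 = (+0.1060, -0.1060, 0)
  M3 = (-0.1060, -0.1060, 0)
Detected image corners:
  c0 = (130.598498, 233.457838) px
  c1 = (214.078259, 237.323798) px
  c2 = (220.021474, 155.717252) px
  c3 = (141.105220, 151.075658) px
Planar DLT: solve 8×8 A·h = b for H (H[2,2]=1):
  H  [+392.96004 -84.47083 +176.81376]
  H  [+31.40348 +336.36337 +193.28022]
  H  [+0.05807 -0.25922 +1.00000]
B = K⁻¹H; ‖b₁‖=0.701826, ‖b₂‖=0.701826; λ = 2/(‖b₁‖+‖b₂‖) = 1.424854, sign → tz>0 ⇒ λ=+1.424854
r₁ = λ·B[:,0] = (+0.99583,+0.03840,+0.08274); r₂ = λ·B[:,1] = (-0.00514,+0.92927,-0.36935)
r₃ = r₁×r₂ = (-0.09107,+0.36739,+0.92560); SVD([r₁ r₂ r₃]) → R = UVᵀ:
  R  [+0.99583 -0.00514 -0.09107]
  R  [+0.03840 +0.92927 +0.36739]
  R  [+0.08274 -0.36935 +0.92560]
t = (-0.37652, -0.14140, +1.42485) m
tr R = 2.850703; θ = arccos((tr R − 1)/2) = 0.388834 rad = 22.279°
axis k = ((R−Rᵀ)₃₂, (R−Rᵀ)₁₃, (R−Rᵀ)₂₁) / (2 sinθ) = (-0.971676, -0.229235, +0.057427)
rvec = θ·k = (-0.377821, -0.089134, +0.022330)

rvec=(-0.3778, -0.0891, 0.0223) tvec=(-0.3765, -0.1414, 1.4249)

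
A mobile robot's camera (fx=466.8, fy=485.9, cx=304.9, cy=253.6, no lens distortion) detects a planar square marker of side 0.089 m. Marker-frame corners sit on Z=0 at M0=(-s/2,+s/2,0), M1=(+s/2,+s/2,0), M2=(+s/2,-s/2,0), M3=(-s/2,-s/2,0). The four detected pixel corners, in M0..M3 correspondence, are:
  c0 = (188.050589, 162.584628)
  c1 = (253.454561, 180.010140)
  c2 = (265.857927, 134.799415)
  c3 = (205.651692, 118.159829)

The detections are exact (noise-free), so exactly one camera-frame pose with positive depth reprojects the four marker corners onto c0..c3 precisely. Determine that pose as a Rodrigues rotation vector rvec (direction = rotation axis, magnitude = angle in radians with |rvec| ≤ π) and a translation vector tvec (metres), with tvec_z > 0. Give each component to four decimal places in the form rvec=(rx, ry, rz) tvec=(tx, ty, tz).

Intrinsics K: fx=466.8, fy=485.9, cx=304.9, cy=253.6
Marker side s = 0.089 m; corners in marker frame (Z=0):
  M0 = (-0.0445, +0.0445, 0)
  M1 = (+0.0445, +0.0445, 0)
  M2 = (+0.0445, -0.0445, 0)
  M3 = (-0.0445, -0.0445, 0)
Detected image corners:
  c0 = (188.050589, 162.584628) px
  c1 = (253.454561, 180.010140) px
  c2 = (265.857927, 134.799415) px
  c3 = (205.651692, 118.159829) px
Planar DLT: solve 8×8 A·h = b for H (H[2,2]=1):
  H  [+737.23088 -372.81224 +228.75297]
  H  [+212.54363 +370.24742 +148.04970]
  H  [+0.14335 -0.89564 +1.00000]
B = K⁻¹H; ‖b₁‖=1.536013, ‖b₂‖=1.536013; λ = 2/(‖b₁‖+‖b₂‖) = 0.651036, sign → tz>0 ⇒ λ=+0.651036
r₁ = λ·B[:,0] = (+0.96724,+0.23607,+0.09332); r₂ = λ·B[:,1] = (-0.13909,+0.80041,-0.58310)
r₃ = r₁×r₂ = (-0.21235,+0.55102,+0.80702); SVD([r₁ r₂ r₃]) → R = UVᵀ:
  R  [+0.96724 -0.13909 -0.21235]
  R  [+0.23607 +0.80041 +0.55102]
  R  [+0.09332 -0.58310 +0.80702]
t = (-0.10620, -0.14142, +0.65104) m
tr R = 2.574676; θ = arccos((tr R − 1)/2) = 0.664317 rad = 38.063°
axis k = ((R−Rᵀ)₃₂, (R−Rᵀ)₁₃, (R−Rᵀ)₂₁) / (2 sinθ) = (-0.919768, -0.247901, +0.304257)
rvec = θ·k = (-0.611017, -0.164685, +0.202123)

rvec=(-0.6110, -0.1647, 0.2021) tvec=(-0.1062, -0.1414, 0.6510)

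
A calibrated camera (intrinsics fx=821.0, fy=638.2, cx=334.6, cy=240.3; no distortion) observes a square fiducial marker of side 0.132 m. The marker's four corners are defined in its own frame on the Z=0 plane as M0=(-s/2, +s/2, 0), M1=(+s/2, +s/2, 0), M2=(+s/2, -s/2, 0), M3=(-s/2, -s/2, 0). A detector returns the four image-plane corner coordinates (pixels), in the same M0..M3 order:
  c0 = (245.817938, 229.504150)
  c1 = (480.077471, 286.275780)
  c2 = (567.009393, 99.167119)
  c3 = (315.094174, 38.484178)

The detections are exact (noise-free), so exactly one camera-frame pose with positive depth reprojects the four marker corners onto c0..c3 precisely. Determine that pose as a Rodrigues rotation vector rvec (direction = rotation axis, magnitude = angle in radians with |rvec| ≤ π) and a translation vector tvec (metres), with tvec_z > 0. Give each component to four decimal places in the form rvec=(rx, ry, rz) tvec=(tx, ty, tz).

Intrinsics K: fx=821.0, fy=638.2, cx=334.6, cy=240.3
Marker side s = 0.132 m; corners in marker frame (Z=0):
  M0 = (-0.0660, +0.0660, 0)
  M1 = (+0.0660, +0.0660, 0)
  M2 = (+0.0660, -0.0660, 0)
  M3 = (-0.0660, -0.0660, 0)
Detected image corners:
  c0 = (245.817938, 229.504150) px
  c1 = (480.077471, 286.275780) px
  c2 = (567.009393, 99.167119) px
  c3 = (315.094174, 38.484178) px
Planar DLT: solve 8×8 A·h = b for H (H[2,2]=1):
  H  [+1833.97421 -372.11267 +400.48874]
  H  [+442.26212 +1521.52607 +166.73992]
  H  [-0.01290 +0.54609 +1.00000]
B = K⁻¹H; ‖b₁‖=2.345349, ‖b₂‖=2.345349; λ = 2/(‖b₁‖+‖b₂‖) = 0.426376, sign → tz>0 ⇒ λ=+0.426376
r₁ = λ·B[:,0] = (+0.95469,+0.29754,-0.00550); r₂ = λ·B[:,1] = (-0.28815,+0.92885,+0.23284)
r₃ = r₁×r₂ = (+0.07439,-0.22071,+0.97250); SVD([r₁ r₂ r₃]) → R = UVᵀ:
  R  [+0.95469 -0.28815 +0.07439]
  R  [+0.29754 +0.92885 -0.22071]
  R  [-0.00550 +0.23284 +0.97250]
t = (+0.03422, -0.04914, +0.42638) m
tr R = 2.856040; θ = arccos((tr R − 1)/2) = 0.381734 rad = 21.872°
axis k = ((R−Rᵀ)₃₂, (R−Rᵀ)₁₃, (R−Rᵀ)₂₁) / (2 sinθ) = (+0.608735, +0.107226, +0.786095)
rvec = θ·k = (+0.232375, +0.040932, +0.300079)

rvec=(0.2324, 0.0409, 0.3001) tvec=(0.0342, -0.0491, 0.4264)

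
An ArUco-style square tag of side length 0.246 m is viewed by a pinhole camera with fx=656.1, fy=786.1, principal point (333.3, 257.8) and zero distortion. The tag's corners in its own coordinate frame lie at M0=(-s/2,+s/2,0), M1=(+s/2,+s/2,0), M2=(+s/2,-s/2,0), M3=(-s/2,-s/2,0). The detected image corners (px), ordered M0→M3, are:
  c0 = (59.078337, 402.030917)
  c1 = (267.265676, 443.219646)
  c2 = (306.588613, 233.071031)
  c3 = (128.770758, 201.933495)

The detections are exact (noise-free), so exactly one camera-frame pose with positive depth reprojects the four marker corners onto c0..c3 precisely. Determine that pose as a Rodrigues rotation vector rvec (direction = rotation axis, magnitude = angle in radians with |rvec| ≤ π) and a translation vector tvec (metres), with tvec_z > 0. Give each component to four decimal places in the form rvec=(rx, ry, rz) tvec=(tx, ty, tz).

Intrinsics K: fx=656.1, fy=786.1, cx=333.3, cy=257.8
Marker side s = 0.246 m; corners in marker frame (Z=0):
  M0 = (-0.1230, +0.1230, 0)
  M1 = (+0.1230, +0.1230, 0)
  M2 = (+0.1230, -0.1230, 0)
  M3 = (-0.1230, -0.1230, 0)
Detected image corners:
  c0 = (59.078337, 402.030917) px
  c1 = (267.265676, 443.219646) px
  c2 = (306.588613, 233.071031) px
  c3 = (128.770758, 201.933495) px
Planar DLT: solve 8×8 A·h = b for H (H[2,2]=1):
  H  [+763.85420 -348.43321 +191.67088]
  H  [+118.99055 +621.45801 +311.51823]
  H  [-0.08232 -0.66289 +1.00000]
B = K⁻¹H; ‖b₁‖=1.221948, ‖b₂‖=1.221948; λ = 2/(‖b₁‖+‖b₂‖) = 0.818365, sign → tz>0 ⇒ λ=+0.818365
r₁ = λ·B[:,0] = (+0.98699,+0.14597,-0.06737); r₂ = λ·B[:,1] = (-0.15902,+0.82487,-0.54249)
r₃ = r₁×r₂ = (-0.02361,+0.54615,+0.83736); SVD([r₁ r₂ r₃]) → R = UVᵀ:
  R  [+0.98699 -0.15902 -0.02361]
  R  [+0.14597 +0.82487 +0.54615]
  R  [-0.06737 -0.54249 +0.83736]
t = (-0.17666, +0.05592, +0.81837) m
tr R = 2.649223; θ = arccos((tr R − 1)/2) = 0.601281 rad = 34.451°
axis k = ((R−Rᵀ)₃₂, (R−Rᵀ)₁₃, (R−Rᵀ)₂₁) / (2 sinθ) = (-0.962204, +0.038673, +0.269568)
rvec = θ·k = (-0.578555, +0.023253, +0.162086)

rvec=(-0.5786, 0.0233, 0.1621) tvec=(-0.1767, 0.0559, 0.8184)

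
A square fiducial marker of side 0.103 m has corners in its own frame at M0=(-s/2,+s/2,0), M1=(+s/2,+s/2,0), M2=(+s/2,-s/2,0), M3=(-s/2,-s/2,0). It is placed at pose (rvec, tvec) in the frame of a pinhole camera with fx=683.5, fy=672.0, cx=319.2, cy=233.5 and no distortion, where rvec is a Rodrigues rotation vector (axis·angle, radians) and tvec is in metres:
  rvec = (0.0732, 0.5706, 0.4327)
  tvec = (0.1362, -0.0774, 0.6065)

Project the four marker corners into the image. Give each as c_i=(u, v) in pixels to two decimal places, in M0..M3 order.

c0=(402.18, 178.99) c1=(499.58, 223.01) c2=(552.01, 112.58) c3=(447.24, 76.48)

Intrinsics K: fx=683.5, fy=672.0, cx=319.2, cy=233.5
Marker side s = 0.103 m; corners in marker frame (Z=0):
  M0 = (-0.0515, +0.0515, 0)
  M1 = (+0.0515, +0.0515, 0)
  M2 = (+0.0515, -0.0515, 0)
  M3 = (-0.0515, -0.0515, 0)
rvec = (0.0732, 0.5706, 0.4327), |rvec| = θ = 0.71984 rad = 41.244°
Rodrigues: sinθ=0.65927, 1−cosθ=0.24809; R = I + sinθ·[k]× + (1−cosθ)·[k]×²:
    [+0.75448 -0.37629 +0.53775]
    [+0.41629 +0.90779 +0.05117]
    [-0.50742 +0.18525 +0.84155]
t = (0.1362, -0.0774, 0.6065) m
M0: Pc = R·M0+t = (+0.07797, -0.05209, +0.64217); u = 683.5·(+0.07797)/0.64217 + 319.2 = 402.1831, v = 672.0·(-0.05209)/0.64217 + 233.5 = 178.9933
M1: Pc = R·M1+t = (+0.15568, -0.00921, +0.58991); u = 683.5·(+0.15568)/0.58991 + 319.2 = 499.5754, v = 672.0·(-0.00921)/0.58991 + 233.5 = 223.0084
M2: Pc = R·M2+t = (+0.19443, -0.10271, +0.57083); u = 683.5·(+0.19443)/0.57083 + 319.2 = 552.0127, v = 672.0·(-0.10271)/0.57083 + 233.5 = 112.5827
M3: Pc = R·M3+t = (+0.11672, -0.14559, +0.62309); u = 683.5·(+0.11672)/0.62309 + 319.2 = 447.2397, v = 672.0·(-0.14559)/0.62309 + 233.5 = 76.4822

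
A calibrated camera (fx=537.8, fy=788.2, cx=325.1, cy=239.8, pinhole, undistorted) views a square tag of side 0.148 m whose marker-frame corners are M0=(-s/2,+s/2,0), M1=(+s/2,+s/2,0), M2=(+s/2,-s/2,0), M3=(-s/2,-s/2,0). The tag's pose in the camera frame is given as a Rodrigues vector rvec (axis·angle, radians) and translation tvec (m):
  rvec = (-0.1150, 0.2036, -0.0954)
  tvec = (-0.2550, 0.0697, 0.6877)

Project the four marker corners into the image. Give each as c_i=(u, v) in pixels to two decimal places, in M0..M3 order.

Intrinsics K: fx=537.8, fy=788.2, cx=325.1, cy=239.8
Marker side s = 0.148 m; corners in marker frame (Z=0):
  M0 = (-0.0740, +0.0740, 0)
  M1 = (+0.0740, +0.0740, 0)
  M2 = (+0.0740, -0.0740, 0)
  M3 = (-0.0740, -0.0740, 0)
rvec = (-0.1150, 0.2036, -0.0954), |rvec| = θ = 0.25255 rad = 14.470°
Rodrigues: sinθ=0.24987, 1−cosθ=0.03172; R = I + sinθ·[k]× + (1−cosθ)·[k]×²:
    [+0.97486 +0.08274 +0.20690]
    [-0.10603 +0.98890 +0.10412]
    [-0.19599 -0.12344 +0.97281]
t = (-0.2550, 0.0697, 0.6877) m
M0: Pc = R·M0+t = (-0.32102, +0.15072, +0.69307); u = 537.8·(-0.32102)/0.69307 + 325.1 = 76.0010, v = 788.2·(+0.15072)/0.69307 + 239.8 = 411.2136
M1: Pc = R·M1+t = (-0.17674, +0.13503, +0.66406); u = 537.8·(-0.17674)/0.66406 + 325.1 = 181.9667, v = 788.2·(+0.13503)/0.66406 + 239.8 = 400.0742
M2: Pc = R·M2+t = (-0.18898, -0.01132, +0.68233); u = 537.8·(-0.18898)/0.68233 + 325.1 = 176.1469, v = 788.2·(-0.01132)/0.68233 + 239.8 = 226.7180
M3: Pc = R·M3+t = (-0.33326, +0.00437, +0.71134); u = 537.8·(-0.33326)/0.71134 + 325.1 = 73.1401, v = 788.2·(+0.00437)/0.71134 + 239.8 = 244.6402

c0=(76.00, 411.21) c1=(181.97, 400.07) c2=(176.15, 226.72) c3=(73.14, 244.64)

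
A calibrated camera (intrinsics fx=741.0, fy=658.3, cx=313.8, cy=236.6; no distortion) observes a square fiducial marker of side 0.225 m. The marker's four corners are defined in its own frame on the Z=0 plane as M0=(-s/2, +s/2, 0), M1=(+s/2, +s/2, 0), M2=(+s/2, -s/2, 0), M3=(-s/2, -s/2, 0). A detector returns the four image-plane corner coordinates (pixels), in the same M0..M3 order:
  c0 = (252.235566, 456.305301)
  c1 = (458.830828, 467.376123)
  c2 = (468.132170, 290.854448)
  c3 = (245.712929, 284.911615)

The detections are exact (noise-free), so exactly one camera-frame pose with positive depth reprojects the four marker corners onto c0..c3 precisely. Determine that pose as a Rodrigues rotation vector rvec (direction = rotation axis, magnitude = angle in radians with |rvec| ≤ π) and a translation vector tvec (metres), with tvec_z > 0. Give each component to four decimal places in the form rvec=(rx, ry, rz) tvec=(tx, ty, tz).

rvec=(0.2574, 0.1167, 0.0063) tvec=(0.0427, 0.1671, 0.7781)

Intrinsics K: fx=741.0, fy=658.3, cx=313.8, cy=236.6
Marker side s = 0.225 m; corners in marker frame (Z=0):
  M0 = (-0.1125, +0.1125, 0)
  M1 = (+0.1125, +0.1125, 0)
  M2 = (+0.1125, -0.1125, 0)
  M3 = (-0.1125, -0.1125, 0)
Detected image corners:
  c0 = (252.235566, 456.305301) px
  c1 = (458.830828, 467.376123) px
  c2 = (468.132170, 290.854448) px
  c3 = (245.712929, 284.911615) px
Planar DLT: solve 8×8 A·h = b for H (H[2,2]=1):
  H  [+899.70630 +110.86108 +354.42860]
  H  [-16.87801 +895.50287 +377.99038]
  H  [-0.14700 +0.32691 +1.00000]
B = K⁻¹H; ‖b₁‖=1.285156, ‖b₂‖=1.285156; λ = 2/(‖b₁‖+‖b₂‖) = 0.778116, sign → tz>0 ⇒ λ=+0.778116
r₁ = λ·B[:,0] = (+0.99321,+0.02116,-0.11438); r₂ = λ·B[:,1] = (+0.00869,+0.96707,+0.25437)
r₃ = r₁×r₂ = (+0.11600,-0.25364,+0.96032); SVD([r₁ r₂ r₃]) → R = UVᵀ:
  R  [+0.99321 +0.00869 +0.11600]
  R  [+0.02116 +0.96707 -0.25364]
  R  [-0.11438 +0.25437 +0.96032]
t = (+0.04266, +0.16712, +0.77812) m
tr R = 2.920596; θ = arccos((tr R − 1)/2) = 0.282728 rad = 16.199°
axis k = ((R−Rᵀ)₃₂, (R−Rᵀ)₁₃, (R−Rᵀ)₂₁) / (2 sinθ) = (+0.910498, +0.412910, +0.022349)
rvec = θ·k = (+0.257423, +0.116741, +0.006319)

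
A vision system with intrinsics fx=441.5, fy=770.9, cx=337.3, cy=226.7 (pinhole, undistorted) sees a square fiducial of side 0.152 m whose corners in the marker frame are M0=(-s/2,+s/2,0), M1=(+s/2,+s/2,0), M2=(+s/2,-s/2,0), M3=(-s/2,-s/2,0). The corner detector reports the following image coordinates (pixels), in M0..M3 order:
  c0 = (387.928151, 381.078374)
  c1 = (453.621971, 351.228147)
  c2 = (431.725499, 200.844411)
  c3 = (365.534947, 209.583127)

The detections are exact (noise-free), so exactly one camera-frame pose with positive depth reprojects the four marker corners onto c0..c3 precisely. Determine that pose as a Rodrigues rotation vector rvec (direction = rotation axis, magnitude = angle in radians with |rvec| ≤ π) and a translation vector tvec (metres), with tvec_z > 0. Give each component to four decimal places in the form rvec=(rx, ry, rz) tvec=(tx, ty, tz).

Intrinsics K: fx=441.5, fy=770.9, cx=337.3, cy=226.7
Marker side s = 0.152 m; corners in marker frame (Z=0):
  M0 = (-0.0760, +0.0760, 0)
  M1 = (+0.0760, +0.0760, 0)
  M2 = (+0.0760, -0.0760, 0)
  M3 = (-0.0760, -0.0760, 0)
Detected image corners:
  c0 = (387.928151, 381.078374) px
  c1 = (453.621971, 351.228147) px
  c2 = (431.725499, 200.844411) px
  c3 = (365.534947, 209.583127) px
Planar DLT: solve 8×8 A·h = b for H (H[2,2]=1):
  H  [+776.08990 +50.96138 +411.60143]
  H  [+112.91759 +988.42250 +283.65859]
  H  [+0.83532 -0.23096 +1.00000]
B = K⁻¹H; ‖b₁‖=1.400452, ‖b₂‖=1.400452; λ = 2/(‖b₁‖+‖b₂‖) = 0.714055, sign → tz>0 ⇒ λ=+0.714055
r₁ = λ·B[:,0] = (+0.79951,-0.07081,+0.59646); r₂ = λ·B[:,1] = (+0.20842,+0.96404,-0.16492)
r₃ = r₁×r₂ = (-0.56333,+0.25617,+0.78552); SVD([r₁ r₂ r₃]) → R = UVᵀ:
  R  [+0.79951 +0.20842 -0.56333]
  R  [-0.07081 +0.96404 +0.25617]
  R  [+0.59646 -0.16492 +0.78552]
t = (+0.12017, +0.05276, +0.71406) m
tr R = 2.549064; θ = arccos((tr R − 1)/2) = 0.684822 rad = 39.237°
axis k = ((R−Rᵀ)₃₂, (R−Rᵀ)₁₃, (R−Rᵀ)₂₁) / (2 sinθ) = (-0.332854, -0.916782, -0.220721)
rvec = θ·k = (-0.227946, -0.627832, -0.151155)

rvec=(-0.2279, -0.6278, -0.1512) tvec=(0.1202, 0.0528, 0.7141)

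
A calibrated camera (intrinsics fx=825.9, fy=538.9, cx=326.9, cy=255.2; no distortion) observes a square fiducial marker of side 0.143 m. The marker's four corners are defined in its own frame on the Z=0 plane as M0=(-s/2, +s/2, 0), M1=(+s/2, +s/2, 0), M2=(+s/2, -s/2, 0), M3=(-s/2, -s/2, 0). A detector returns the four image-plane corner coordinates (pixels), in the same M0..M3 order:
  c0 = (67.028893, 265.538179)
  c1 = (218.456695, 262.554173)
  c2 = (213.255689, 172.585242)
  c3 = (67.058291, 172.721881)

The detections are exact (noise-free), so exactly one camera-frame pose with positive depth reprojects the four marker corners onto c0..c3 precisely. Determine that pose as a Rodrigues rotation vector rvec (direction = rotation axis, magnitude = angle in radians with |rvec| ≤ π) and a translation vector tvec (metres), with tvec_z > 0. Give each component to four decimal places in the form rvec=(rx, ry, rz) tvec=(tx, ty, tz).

rvec=(-0.2093, -0.1709, -0.0464) tvec=(-0.1813, -0.0568, 0.8125)

Intrinsics K: fx=825.9, fy=538.9, cx=326.9, cy=255.2
Marker side s = 0.143 m; corners in marker frame (Z=0):
  M0 = (-0.0715, +0.0715, 0)
  M1 = (+0.0715, +0.0715, 0)
  M2 = (+0.0715, -0.0715, 0)
  M3 = (-0.0715, -0.0715, 0)
Detected image corners:
  c0 = (67.028893, 265.538179) px
  c1 = (218.456695, 262.554173) px
  c2 = (213.255689, 172.585242) px
  c3 = (67.058291, 172.721881) px
Planar DLT: solve 8×8 A·h = b for H (H[2,2]=1):
  H  [+1070.53639 -16.92975 +142.56324]
  H  [+35.90793 +584.47905 +217.52277]
  H  [+0.21361 -0.24950 +1.00000]
B = K⁻¹H; ‖b₁‖=1.230826, ‖b₂‖=1.230826; λ = 2/(‖b₁‖+‖b₂‖) = 0.812462, sign → tz>0 ⇒ λ=+0.812462
r₁ = λ·B[:,0] = (+0.98443,-0.02805,+0.17355); r₂ = λ·B[:,1] = (+0.06358,+0.97717,-0.20271)
r₃ = r₁×r₂ = (-0.16390,+0.21059,+0.96374); SVD([r₁ r₂ r₃]) → R = UVᵀ:
  R  [+0.98443 +0.06358 -0.16390]
  R  [-0.02805 +0.97717 +0.21059]
  R  [+0.17355 -0.20271 +0.96374]
t = (-0.18134, -0.05680, +0.81246) m
tr R = 2.925336; θ = arccos((tr R − 1)/2) = 0.274105 rad = 15.705°
axis k = ((R−Rᵀ)₃₂, (R−Rᵀ)₁₃, (R−Rᵀ)₂₁) / (2 sinθ) = (-0.763422, -0.623329, -0.169255)
rvec = θ·k = (-0.209258, -0.170858, -0.046394)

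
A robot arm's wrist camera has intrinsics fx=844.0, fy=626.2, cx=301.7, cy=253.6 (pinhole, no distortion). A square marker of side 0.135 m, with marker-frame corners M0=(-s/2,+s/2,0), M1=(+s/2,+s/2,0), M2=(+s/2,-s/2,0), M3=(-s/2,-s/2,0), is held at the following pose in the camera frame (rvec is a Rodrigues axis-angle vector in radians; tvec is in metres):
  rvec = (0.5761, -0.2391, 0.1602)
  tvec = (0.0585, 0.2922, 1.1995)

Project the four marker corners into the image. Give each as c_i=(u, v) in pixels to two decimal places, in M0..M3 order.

c0=(287.22, 429.89) c1=(374.96, 430.39) c2=(400.10, 381.72) c3=(307.79, 379.65)

Intrinsics K: fx=844.0, fy=626.2, cx=301.7, cy=253.6
Marker side s = 0.135 m; corners in marker frame (Z=0):
  M0 = (-0.0675, +0.0675, 0)
  M1 = (+0.0675, +0.0675, 0)
  M2 = (+0.0675, -0.0675, 0)
  M3 = (-0.0675, -0.0675, 0)
rvec = (0.5761, -0.2391, 0.1602), |rvec| = θ = 0.64399 rad = 36.898°
Rodrigues: sinθ=0.60039, 1−cosθ=0.20029; R = I + sinθ·[k]× + (1−cosθ)·[k]×²:
    [+0.96000 -0.21588 -0.17834]
    [+0.08283 +0.82732 -0.55560]
    [+0.26749 +0.51860 +0.81210]
t = (0.0585, 0.2922, 1.1995) m
M0: Pc = R·M0+t = (-0.02087, +0.34245, +1.21645); u = 844.0·(-0.02087)/1.21645 + 301.7 = 287.2189, v = 626.2·(+0.34245)/1.21645 + 253.6 = 429.8867
M1: Pc = R·M1+t = (+0.10873, +0.35363, +1.25256); u = 844.0·(+0.10873)/1.25256 + 301.7 = 374.9629, v = 626.2·(+0.35363)/1.25256 + 253.6 = 430.3947
M2: Pc = R·M2+t = (+0.13787, +0.24195, +1.18255); u = 844.0·(+0.13787)/1.18255 + 301.7 = 400.1006, v = 626.2·(+0.24195)/1.18255 + 253.6 = 381.7191
M3: Pc = R·M3+t = (+0.00827, +0.23077, +1.14644); u = 844.0·(+0.00827)/1.14644 + 301.7 = 307.7899, v = 626.2·(+0.23077)/1.14644 + 253.6 = 379.6469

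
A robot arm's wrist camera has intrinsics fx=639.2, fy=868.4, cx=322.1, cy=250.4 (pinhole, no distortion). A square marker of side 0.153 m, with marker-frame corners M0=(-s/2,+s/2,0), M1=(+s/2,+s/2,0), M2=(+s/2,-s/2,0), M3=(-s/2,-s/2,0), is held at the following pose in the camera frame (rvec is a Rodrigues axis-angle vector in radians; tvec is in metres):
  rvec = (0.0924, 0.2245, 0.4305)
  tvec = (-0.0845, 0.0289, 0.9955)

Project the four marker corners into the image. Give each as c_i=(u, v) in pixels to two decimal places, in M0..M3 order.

c0=(207.52, 306.33) c1=(291.35, 364.78) c2=(331.32, 243.29) c3=(244.55, 187.25)

Intrinsics K: fx=639.2, fy=868.4, cx=322.1, cy=250.4
Marker side s = 0.153 m; corners in marker frame (Z=0):
  M0 = (-0.0765, +0.0765, 0)
  M1 = (+0.0765, +0.0765, 0)
  M2 = (+0.0765, -0.0765, 0)
  M3 = (-0.0765, -0.0765, 0)
rvec = (0.0924, 0.2245, 0.4305), |rvec| = θ = 0.49424 rad = 28.318°
Rodrigues: sinθ=0.47436, 1−cosθ=0.11967; R = I + sinθ·[k]× + (1−cosθ)·[k]×²:
    [+0.88451 -0.40302 +0.23496]
    [+0.42335 +0.90502 -0.04134]
    [-0.19598 +0.13603 +0.97113]
t = (-0.0845, 0.0289, 0.9955) m
M0: Pc = R·M0+t = (-0.18300, +0.06575, +1.02090); u = 639.2·(-0.18300)/1.02090 + 322.1 = 207.5231, v = 868.4·(+0.06575)/1.02090 + 250.4 = 306.3268
M1: Pc = R·M1+t = (-0.04767, +0.13052, +0.99091); u = 639.2·(-0.04767)/0.99091 + 322.1 = 291.3525, v = 868.4·(+0.13052)/0.99091 + 250.4 = 364.7833
M2: Pc = R·M2+t = (+0.01400, -0.00795, +0.97010); u = 639.2·(+0.01400)/0.97010 + 322.1 = 331.3224, v = 868.4·(-0.00795)/0.97010 + 250.4 = 243.2852
M3: Pc = R·M3+t = (-0.12133, -0.07272, +1.00009); u = 639.2·(-0.12133)/1.00009 + 322.1 = 244.5500, v = 868.4·(-0.07272)/1.00009 + 250.4 = 187.2550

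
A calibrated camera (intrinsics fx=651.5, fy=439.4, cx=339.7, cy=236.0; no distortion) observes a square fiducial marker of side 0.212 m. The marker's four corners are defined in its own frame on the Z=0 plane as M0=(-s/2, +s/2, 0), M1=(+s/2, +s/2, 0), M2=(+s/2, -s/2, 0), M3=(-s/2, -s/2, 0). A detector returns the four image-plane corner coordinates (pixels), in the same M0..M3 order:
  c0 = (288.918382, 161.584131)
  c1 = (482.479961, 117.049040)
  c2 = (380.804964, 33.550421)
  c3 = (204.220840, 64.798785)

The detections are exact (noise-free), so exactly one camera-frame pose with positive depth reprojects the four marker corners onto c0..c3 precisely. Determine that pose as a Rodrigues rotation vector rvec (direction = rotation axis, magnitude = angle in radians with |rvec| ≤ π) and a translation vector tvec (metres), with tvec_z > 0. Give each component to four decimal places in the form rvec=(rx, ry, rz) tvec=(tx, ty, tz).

rvec=(-0.5113, -0.1893, -0.4405) tvec=(0.0004, -0.2209, 0.6663)

Intrinsics K: fx=651.5, fy=439.4, cx=339.7, cy=236.0
Marker side s = 0.212 m; corners in marker frame (Z=0):
  M0 = (-0.1060, +0.1060, 0)
  M1 = (+0.1060, +0.1060, 0)
  M2 = (+0.1060, -0.1060, 0)
  M3 = (-0.1060, -0.1060, 0)
Detected image corners:
  c0 = (288.918382, 161.584131) px
  c1 = (482.479961, 117.049040) px
  c2 = (380.804964, 33.550421) px
  c3 = (204.220840, 64.798785) px
Planar DLT: solve 8×8 A·h = b for H (H[2,2]=1):
  H  [+1013.92334 +222.27801 +340.07134]
  H  [-136.65646 +362.90360 +90.30819]
  H  [+0.42370 -0.64605 +1.00000]
B = K⁻¹H; ‖b₁‖=1.500931, ‖b₂‖=1.500931; λ = 2/(‖b₁‖+‖b₂‖) = 0.666253, sign → tz>0 ⇒ λ=+0.666253
r₁ = λ·B[:,0] = (+0.88969,-0.35883,+0.28229); r₂ = λ·B[:,1] = (+0.45174,+0.78145,-0.43043)
r₃ = r₁×r₂ = (-0.06615,+0.51047,+0.85734); SVD([r₁ r₂ r₃]) → R = UVᵀ:
  R  [+0.88969 +0.45174 -0.06615]
  R  [-0.35883 +0.78145 +0.51047]
  R  [+0.28229 -0.43043 +0.85734]
t = (+0.00038, -0.22091, +0.66625) m
tr R = 2.528483; θ = arccos((tr R − 1)/2) = 0.700932 rad = 40.160°
axis k = ((R−Rᵀ)₃₂, (R−Rᵀ)₁₃, (R−Rᵀ)₂₁) / (2 sinθ) = (-0.729463, -0.270138, -0.628418)
rvec = θ·k = (-0.511304, -0.189348, -0.440478)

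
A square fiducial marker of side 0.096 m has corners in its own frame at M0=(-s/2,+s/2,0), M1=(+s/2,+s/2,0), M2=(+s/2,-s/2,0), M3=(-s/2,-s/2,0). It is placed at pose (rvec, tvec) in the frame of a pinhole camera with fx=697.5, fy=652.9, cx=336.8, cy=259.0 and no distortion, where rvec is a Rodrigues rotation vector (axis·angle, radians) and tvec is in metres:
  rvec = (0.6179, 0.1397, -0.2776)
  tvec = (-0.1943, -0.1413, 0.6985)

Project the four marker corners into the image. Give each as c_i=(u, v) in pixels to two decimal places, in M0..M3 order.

c0=(122.55, 175.88) c1=(205.80, 154.71) c2=(165.24, 72.56) c3=(76.74, 97.81)

Intrinsics K: fx=697.5, fy=652.9, cx=336.8, cy=259.0
Marker side s = 0.096 m; corners in marker frame (Z=0):
  M0 = (-0.0480, +0.0480, 0)
  M1 = (+0.0480, +0.0480, 0)
  M2 = (+0.0480, -0.0480, 0)
  M3 = (-0.0480, -0.0480, 0)
rvec = (0.6179, 0.1397, -0.2776), |rvec| = θ = 0.69165 rad = 39.629°
Rodrigues: sinθ=0.63781, 1−cosθ=0.22980; R = I + sinθ·[k]× + (1−cosθ)·[k]×²:
    [+0.95361 +0.29746 +0.04643]
    [-0.21452 +0.77957 -0.58843]
    [-0.21122 +0.55117 +0.80721]
t = (-0.1943, -0.1413, 0.6985) m
M0: Pc = R·M0+t = (-0.22580, -0.09358, +0.73509); u = 697.5·(-0.22580)/0.73509 + 336.8 = 122.5527, v = 652.9·(-0.09358)/0.73509 + 259.0 = 175.8806
M1: Pc = R·M1+t = (-0.13425, -0.11418, +0.71482); u = 697.5·(-0.13425)/0.71482 + 336.8 = 205.8034, v = 652.9·(-0.11418)/0.71482 + 259.0 = 154.7123
M2: Pc = R·M2+t = (-0.16280, -0.18902, +0.66191); u = 697.5·(-0.16280)/0.66191 + 336.8 = 165.2400, v = 652.9·(-0.18902)/0.66191 + 259.0 = 72.5550
M3: Pc = R·M3+t = (-0.25435, -0.16842, +0.68218); u = 697.5·(-0.25435)/0.68218 + 336.8 = 76.7379, v = 652.9·(-0.16842)/0.68218 + 259.0 = 97.8072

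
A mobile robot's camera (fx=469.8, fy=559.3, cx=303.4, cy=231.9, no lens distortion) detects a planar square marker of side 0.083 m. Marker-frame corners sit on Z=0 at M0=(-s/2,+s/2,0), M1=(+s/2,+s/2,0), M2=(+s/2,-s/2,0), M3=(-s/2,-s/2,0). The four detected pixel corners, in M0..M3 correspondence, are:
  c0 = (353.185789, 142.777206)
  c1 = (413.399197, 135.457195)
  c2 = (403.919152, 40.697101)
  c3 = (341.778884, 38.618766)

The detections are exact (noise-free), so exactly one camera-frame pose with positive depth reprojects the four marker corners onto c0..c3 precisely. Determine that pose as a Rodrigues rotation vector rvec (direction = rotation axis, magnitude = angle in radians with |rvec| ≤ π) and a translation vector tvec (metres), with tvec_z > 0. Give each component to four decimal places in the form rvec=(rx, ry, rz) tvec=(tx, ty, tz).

Intrinsics K: fx=469.8, fy=559.3, cx=303.4, cy=231.9
Marker side s = 0.083 m; corners in marker frame (Z=0):
  M0 = (-0.0415, +0.0415, 0)
  M1 = (+0.0415, +0.0415, 0)
  M2 = (+0.0415, -0.0415, 0)
  M3 = (-0.0415, -0.0415, 0)
Detected image corners:
  c0 = (353.185789, 142.777206) px
  c1 = (413.399197, 135.457195) px
  c2 = (403.919152, 40.697101) px
  c3 = (341.778884, 38.618766) px
Planar DLT: solve 8×8 A·h = b for H (H[2,2]=1):
  H  [+1169.24626 +194.95151 +379.56208]
  H  [+70.19130 +1212.09189 +89.70574]
  H  [+1.14334 +0.18430 +1.00000]
B = K⁻¹H; ‖b₁‖=2.119614, ‖b₂‖=2.119614; λ = 2/(‖b₁‖+‖b₂‖) = 0.471784, sign → tz>0 ⇒ λ=+0.471784
r₁ = λ·B[:,0] = (+0.82583,-0.16445,+0.53941); r₂ = λ·B[:,1] = (+0.13962,+0.98638,+0.08695)
r₃ = r₁×r₂ = (-0.54636,+0.00351,+0.83754); SVD([r₁ r₂ r₃]) → R = UVᵀ:
  R  [+0.82583 +0.13962 -0.54636]
  R  [-0.16445 +0.98638 +0.00351]
  R  [+0.53941 +0.08695 +0.83754]
t = (+0.07648, -0.11994, +0.47178) m
tr R = 2.649750; θ = arccos((tr R − 1)/2) = 0.600815 rad = 34.424°
axis k = ((R−Rᵀ)₃₂, (R−Rᵀ)₁₃, (R−Rᵀ)₂₁) / (2 sinθ) = (+0.073798, -0.960326, -0.268937)
rvec = θ·k = (+0.044339, -0.576979, -0.161581)

rvec=(0.0443, -0.5770, -0.1616) tvec=(0.0765, -0.1199, 0.4718)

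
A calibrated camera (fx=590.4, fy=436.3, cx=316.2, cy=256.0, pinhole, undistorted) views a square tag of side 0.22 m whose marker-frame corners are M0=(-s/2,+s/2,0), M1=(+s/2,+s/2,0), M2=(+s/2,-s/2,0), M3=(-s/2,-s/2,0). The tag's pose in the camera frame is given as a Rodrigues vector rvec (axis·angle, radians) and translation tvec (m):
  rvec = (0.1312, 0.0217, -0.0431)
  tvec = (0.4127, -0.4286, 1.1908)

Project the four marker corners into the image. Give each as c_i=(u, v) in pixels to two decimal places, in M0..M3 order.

Intrinsics K: fx=590.4, fy=436.3, cx=316.2, cy=256.0
Marker side s = 0.22 m; corners in marker frame (Z=0):
  M0 = (-0.1100, +0.1100, 0)
  M1 = (+0.1100, +0.1100, 0)
  M2 = (+0.1100, -0.1100, 0)
  M3 = (-0.1100, -0.1100, 0)
rvec = (0.1312, 0.0217, -0.0431), |rvec| = θ = 0.13979 rad = 8.010°
Rodrigues: sinθ=0.13934, 1−cosθ=0.00976; R = I + sinθ·[k]× + (1−cosθ)·[k]×²:
    [+0.99884 +0.04438 +0.01881]
    [-0.04154 +0.99048 -0.13124]
    [-0.02445 +0.13031 +0.99117]
t = (0.4127, -0.4286, 1.1908) m
M0: Pc = R·M0+t = (+0.30771, -0.31508, +1.20782); u = 590.4·(+0.30771)/1.20782 + 316.2 = 466.6126, v = 436.3·(-0.31508)/1.20782 + 256.0 = 142.1849
M1: Pc = R·M1+t = (+0.52745, -0.32422, +1.20244); u = 590.4·(+0.52745)/1.20244 + 316.2 = 575.1799, v = 436.3·(-0.32422)/1.20244 + 256.0 = 138.3599
M2: Pc = R·M2+t = (+0.51769, -0.54212, +1.17378); u = 590.4·(+0.51769)/1.17378 + 316.2 = 576.5939, v = 436.3·(-0.54212)/1.17378 + 256.0 = 54.4899
M3: Pc = R·M3+t = (+0.29795, -0.53298, +1.17916); u = 590.4·(+0.29795)/1.17916 + 316.2 = 465.3807, v = 436.3·(-0.53298)/1.17916 + 256.0 = 58.7905

c0=(466.61, 142.18) c1=(575.18, 138.36) c2=(576.59, 54.49) c3=(465.38, 58.79)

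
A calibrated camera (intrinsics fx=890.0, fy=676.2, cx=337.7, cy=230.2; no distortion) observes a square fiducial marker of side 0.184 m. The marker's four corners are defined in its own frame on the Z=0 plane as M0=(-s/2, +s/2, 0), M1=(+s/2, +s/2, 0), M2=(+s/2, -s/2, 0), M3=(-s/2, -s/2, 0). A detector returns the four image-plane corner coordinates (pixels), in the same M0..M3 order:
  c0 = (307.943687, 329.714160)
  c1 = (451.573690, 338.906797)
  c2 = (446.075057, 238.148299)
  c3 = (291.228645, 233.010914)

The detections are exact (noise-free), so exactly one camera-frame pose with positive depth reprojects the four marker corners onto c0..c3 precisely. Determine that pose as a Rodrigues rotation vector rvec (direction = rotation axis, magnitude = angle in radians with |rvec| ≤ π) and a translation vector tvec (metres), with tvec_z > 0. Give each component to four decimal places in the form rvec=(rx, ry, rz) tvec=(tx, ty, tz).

Intrinsics K: fx=890.0, fy=676.2, cx=337.7, cy=230.2
Marker side s = 0.184 m; corners in marker frame (Z=0):
  M0 = (-0.0920, +0.0920, 0)
  M1 = (+0.0920, +0.0920, 0)
  M2 = (+0.0920, -0.0920, 0)
  M3 = (-0.0920, -0.0920, 0)
Detected image corners:
  c0 = (307.943687, 329.714160) px
  c1 = (451.573690, 338.906797) px
  c2 = (446.075057, 238.148299) px
  c3 = (291.228645, 233.010914) px
Planar DLT: solve 8×8 A·h = b for H (H[2,2]=1):
  H  [+714.73964 +221.00692 +372.67826]
  H  [-33.07177 +658.10509 +286.80228]
  H  [-0.25424 +0.42739 +1.00000]
B = K⁻¹H; ‖b₁‖=0.935544, ‖b₂‖=0.935544; λ = 2/(‖b₁‖+‖b₂‖) = 1.068897, sign → tz>0 ⇒ λ=+1.068897
r₁ = λ·B[:,0] = (+0.96152,+0.04024,-0.27176); r₂ = λ·B[:,1] = (+0.09209,+0.88477,+0.45683)
r₃ = r₁×r₂ = (+0.25883,-0.46428,+0.84702); SVD([r₁ r₂ r₃]) → R = UVᵀ:
  R  [+0.96152 +0.09209 +0.25883]
  R  [+0.04024 +0.88477 -0.46428]
  R  [-0.27176 +0.45683 +0.84702]
t = (+0.04201, +0.08947, +1.06890) m
tr R = 2.693320; θ = arccos((tr R − 1)/2) = 0.561119 rad = 32.150°
axis k = ((R−Rᵀ)₃₂, (R−Rᵀ)₁₃, (R−Rᵀ)₂₁) / (2 sinθ) = (+0.865493, +0.498547, -0.048722)
rvec = θ·k = (+0.485644, +0.279744, -0.027339)

rvec=(0.4856, 0.2797, -0.0273) tvec=(0.0420, 0.0895, 1.0689)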